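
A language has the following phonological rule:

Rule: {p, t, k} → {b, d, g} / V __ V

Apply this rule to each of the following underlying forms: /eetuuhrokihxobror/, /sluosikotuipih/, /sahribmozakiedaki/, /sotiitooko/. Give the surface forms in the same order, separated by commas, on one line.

eeduuhrogihxobror, sluosigoduibih, sahribmozagiedagi, sodiidoogo

/eetuuhrokihxobror/: /t/ is a voiceless stop between vowels /e/ and /u/, so it voices to [d]. /k/ is a voiceless stop between vowels /o/ and /i/, so it voices to [g]. → [eeduuhrogihxobror].
/sluosikotuipih/: /k/ is a voiceless stop between vowels /i/ and /o/, so it voices to [g]. /t/ is a voiceless stop between vowels /o/ and /u/, so it voices to [d]. /p/ is a voiceless stop between vowels /i/ and /i/, so it voices to [b]. → [sluosigoduibih].
/sahribmozakiedaki/: /k/ is a voiceless stop between vowels /a/ and /i/, so it voices to [g]. /k/ is a voiceless stop between vowels /a/ and /i/, so it voices to [g]. → [sahribmozagiedagi].
/sotiitooko/: /t/ is a voiceless stop between vowels /o/ and /i/, so it voices to [d]. /t/ is a voiceless stop between vowels /i/ and /o/, so it voices to [d]. /k/ is a voiceless stop between vowels /o/ and /o/, so it voices to [g]. → [sodiidoogo].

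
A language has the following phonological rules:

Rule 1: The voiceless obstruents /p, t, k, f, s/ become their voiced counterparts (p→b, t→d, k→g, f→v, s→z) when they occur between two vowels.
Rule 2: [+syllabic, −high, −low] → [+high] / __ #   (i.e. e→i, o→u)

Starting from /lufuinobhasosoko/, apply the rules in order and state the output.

luvuinobhazozogu

Rule 1 (intervocalic voicing): /f/ is a voiceless obstruent between vowels /u/ and /u/, so it voices to [v]. /s/ is a voiceless obstruent between vowels /a/ and /o/, so it voices to [z]. /s/ is a voiceless obstruent between vowels /o/ and /o/, so it voices to [z]. /k/ is a voiceless obstruent between vowels /o/ and /o/, so it voices to [g]. /lufuinobhasosoko/ → luvuinobhazozogo.
Rule 2 (final vowel raising): /o/ is a mid vowel in word-final position, so it raises to [u]. /luvuinobhazozogo/ → luvuinobhazozogu.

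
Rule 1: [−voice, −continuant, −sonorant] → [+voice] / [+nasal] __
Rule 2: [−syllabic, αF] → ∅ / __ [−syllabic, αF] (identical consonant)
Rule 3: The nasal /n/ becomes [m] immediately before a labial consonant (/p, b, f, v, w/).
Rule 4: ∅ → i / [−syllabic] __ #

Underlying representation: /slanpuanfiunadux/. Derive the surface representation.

Rule 1 (post-nasal voicing): /p/ is a voiceless stop immediately after the nasal /n/, so it voices to [b]. /slanpuanfiunadux/ → slanbuanfiunadux.
Rule 2 (degemination): no segment meets the environment; /slanbuanfiunadux/ is unchanged.
Rule 3 (nasal place assimilation): /n/ precedes the labial consonant /b/, so it assimilates in place to [m]. /n/ precedes the labial consonant /f/, so it assimilates in place to [m]. /slanbuanfiunadux/ → slambuamfiunadux.
Rule 4 (final i-epenthesis): the form ends in the consonant /x/, so [i] is inserted word-finally. /slambuamfiunadux/ → slambuamfiunaduxi.

slambuamfiunaduxi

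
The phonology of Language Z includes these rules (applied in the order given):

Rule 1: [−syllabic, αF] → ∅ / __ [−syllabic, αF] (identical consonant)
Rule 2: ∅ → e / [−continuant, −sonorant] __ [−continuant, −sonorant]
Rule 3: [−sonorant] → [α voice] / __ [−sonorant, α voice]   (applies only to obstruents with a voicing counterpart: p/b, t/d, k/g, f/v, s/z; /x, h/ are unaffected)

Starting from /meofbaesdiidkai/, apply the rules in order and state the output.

Rule 1 (degemination): no segment meets the environment; /meofbaesdiidkai/ is unchanged.
Rule 2 (stop-cluster e-epenthesis): /d/ and /k/ form a stop–stop cluster, so [e] is inserted between them. /meofbaesdiidkai/ → meofbaesdiidekai.
Rule 3 (regressive voicing assimilation): /f/ precedes the voiced obstruent /b/, so it voices to [v] by assimilation. /s/ precedes the voiced obstruent /d/, so it voices to [z] by assimilation. /meofbaesdiidekai/ → meovbaezdiidekai.

meovbaezdiidekai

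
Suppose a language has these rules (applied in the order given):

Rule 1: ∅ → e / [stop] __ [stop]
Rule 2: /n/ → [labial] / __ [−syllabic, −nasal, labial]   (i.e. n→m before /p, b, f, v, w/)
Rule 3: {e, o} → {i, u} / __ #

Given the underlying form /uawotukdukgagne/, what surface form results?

uawotukedukegagni

Rule 1 (stop-cluster e-epenthesis): /k/ and /d/ form a stop–stop cluster, so [e] is inserted between them. /k/ and /g/ form a stop–stop cluster, so [e] is inserted between them. /uawotukdukgagne/ → uawotukedukegagne.
Rule 2 (nasal place assimilation): no segment meets the environment; /uawotukedukegagne/ is unchanged.
Rule 3 (final vowel raising): /e/ is a mid vowel in word-final position, so it raises to [i]. /uawotukedukegagne/ → uawotukedukegagni.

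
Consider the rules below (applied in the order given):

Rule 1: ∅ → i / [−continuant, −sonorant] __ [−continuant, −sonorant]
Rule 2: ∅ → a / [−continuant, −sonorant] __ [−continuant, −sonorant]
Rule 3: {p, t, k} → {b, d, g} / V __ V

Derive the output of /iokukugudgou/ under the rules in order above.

iogugugudigou

Rule 1 (stop-cluster i-epenthesis): /d/ and /g/ form a stop–stop cluster, so [i] is inserted between them. /iokukugudgou/ → iokukugudigou.
Rule 2 (stop-cluster a-epenthesis): no segment meets the environment; /iokukugudigou/ is unchanged.
Rule 3 (intervocalic voicing): /k/ is a voiceless stop between vowels /o/ and /u/, so it voices to [g]. /k/ is a voiceless stop between vowels /u/ and /u/, so it voices to [g]. /iokukugudigou/ → iogugugudigou.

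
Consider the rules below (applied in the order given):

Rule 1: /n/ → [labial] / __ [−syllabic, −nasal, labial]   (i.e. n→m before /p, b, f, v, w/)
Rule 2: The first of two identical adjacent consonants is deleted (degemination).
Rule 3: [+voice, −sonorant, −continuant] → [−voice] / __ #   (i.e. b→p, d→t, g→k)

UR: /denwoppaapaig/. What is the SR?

Rule 1 (nasal place assimilation): /n/ precedes the labial consonant /w/, so it assimilates in place to [m]. /denwoppaapaig/ → demwoppaapaig.
Rule 2 (degemination): /pp/ is a geminate; the first /p/ deletes. /demwoppaapaig/ → demwopaapaig.
Rule 3 (final devoicing): /g/ is a voiced stop in word-final position, so it devoices to [k]. /demwopaapaig/ → demwopaapaik.

demwopaapaik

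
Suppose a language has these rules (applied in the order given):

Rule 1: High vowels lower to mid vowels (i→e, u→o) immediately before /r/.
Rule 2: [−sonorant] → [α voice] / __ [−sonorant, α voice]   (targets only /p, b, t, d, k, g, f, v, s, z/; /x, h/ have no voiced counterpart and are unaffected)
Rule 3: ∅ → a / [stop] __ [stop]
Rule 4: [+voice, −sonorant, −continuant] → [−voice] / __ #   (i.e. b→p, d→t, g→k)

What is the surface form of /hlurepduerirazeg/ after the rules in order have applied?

Rule 1 (pre-rhotic lowering): /u/ is a high vowel immediately before /r/, so it lowers to [o]. /i/ is a high vowel immediately before /r/, so it lowers to [e]. /hlurepduerirazeg/ → hlorepduererazeg.
Rule 2 (regressive voicing assimilation): /p/ precedes the voiced obstruent /d/, so it voices to [b] by assimilation. /hlorepduererazeg/ → hlorebduererazeg.
Rule 3 (stop-cluster a-epenthesis): /b/ and /d/ form a stop–stop cluster, so [a] is inserted between them. /hlorebduererazeg/ → hlorebaduererazeg.
Rule 4 (final devoicing): /g/ is a voiced stop in word-final position, so it devoices to [k]. /hlorebaduererazeg/ → hlorebaduererazek.

hlorebaduererazek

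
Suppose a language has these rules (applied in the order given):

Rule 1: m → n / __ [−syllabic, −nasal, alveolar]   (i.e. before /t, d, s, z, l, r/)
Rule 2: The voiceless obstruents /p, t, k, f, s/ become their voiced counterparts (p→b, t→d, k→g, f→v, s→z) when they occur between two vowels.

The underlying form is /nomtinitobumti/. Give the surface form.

Rule 1 (nasal place assimilation): /m/ precedes the alveolar consonant /t/, so it assimilates in place to [n]. /m/ precedes the alveolar consonant /t/, so it assimilates in place to [n]. /nomtinitobumti/ → nontinitobunti.
Rule 2 (intervocalic voicing): /t/ is a voiceless obstruent between vowels /i/ and /o/, so it voices to [d]. /nontinitobunti/ → nontinidobunti.

nontinidobunti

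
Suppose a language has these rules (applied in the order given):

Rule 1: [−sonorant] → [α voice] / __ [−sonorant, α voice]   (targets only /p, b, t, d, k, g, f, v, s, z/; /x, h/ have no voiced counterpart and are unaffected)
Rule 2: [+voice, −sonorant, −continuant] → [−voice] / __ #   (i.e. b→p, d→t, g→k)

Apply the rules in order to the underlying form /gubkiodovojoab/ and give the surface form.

gupkiodovojoap

Rule 1 (regressive voicing assimilation): /b/ precedes the voiceless obstruent /k/, so it devoices to [p] by assimilation. /gubkiodovojoab/ → gupkiodovojoab.
Rule 2 (final devoicing): /b/ is a voiced stop in word-final position, so it devoices to [p]. /gupkiodovojoab/ → gupkiodovojoap.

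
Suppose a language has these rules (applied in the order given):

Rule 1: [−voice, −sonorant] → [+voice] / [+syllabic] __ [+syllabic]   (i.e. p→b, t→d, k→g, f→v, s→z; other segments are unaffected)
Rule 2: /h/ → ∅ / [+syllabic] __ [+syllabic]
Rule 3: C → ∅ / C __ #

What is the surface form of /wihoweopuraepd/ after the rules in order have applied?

wioweoburaep

Rule 1 (intervocalic voicing): /p/ is a voiceless obstruent between vowels /o/ and /u/, so it voices to [b]. /wihoweopuraepd/ → wihoweoburaepd.
Rule 2 (intervocalic h-deletion): /h/ occurs between vowels /i/ and /o/, so it deletes. /wihoweoburaepd/ → wioweoburaepd.
Rule 3 (final cluster simplification): /d/ is the second consonant of a word-final cluster /pd/, so it deletes. /wioweoburaepd/ → wioweoburaep.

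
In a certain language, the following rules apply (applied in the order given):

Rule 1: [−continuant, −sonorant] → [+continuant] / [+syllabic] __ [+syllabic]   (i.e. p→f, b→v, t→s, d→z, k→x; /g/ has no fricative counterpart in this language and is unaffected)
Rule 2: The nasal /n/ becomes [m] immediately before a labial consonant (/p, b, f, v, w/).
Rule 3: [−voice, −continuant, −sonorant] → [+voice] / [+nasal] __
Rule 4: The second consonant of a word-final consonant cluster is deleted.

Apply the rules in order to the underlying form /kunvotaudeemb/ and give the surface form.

kumvosauzeem

Rule 1 (intervocalic spirantization): /t/ is a stop between vowels /o/ and /a/, so it spirantizes to the fricative [s]. /d/ is a stop between vowels /u/ and /e/, so it spirantizes to the fricative [z]. /kunvotaudeemb/ → kunvosauzeemb.
Rule 2 (nasal place assimilation): /n/ precedes the labial consonant /v/, so it assimilates in place to [m]. /kunvosauzeemb/ → kumvosauzeemb.
Rule 3 (post-nasal voicing): no segment meets the environment; /kumvosauzeemb/ is unchanged.
Rule 4 (final cluster simplification): /b/ is the second consonant of a word-final cluster /mb/, so it deletes. /kumvosauzeemb/ → kumvosauzeem.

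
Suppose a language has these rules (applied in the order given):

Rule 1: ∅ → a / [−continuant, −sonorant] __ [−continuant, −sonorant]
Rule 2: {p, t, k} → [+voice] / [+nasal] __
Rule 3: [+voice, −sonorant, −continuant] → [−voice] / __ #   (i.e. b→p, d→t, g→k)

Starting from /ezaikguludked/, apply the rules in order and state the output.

Rule 1 (stop-cluster a-epenthesis): /k/ and /g/ form a stop–stop cluster, so [a] is inserted between them. /d/ and /k/ form a stop–stop cluster, so [a] is inserted between them. /ezaikguludked/ → ezaikaguludaked.
Rule 2 (post-nasal voicing): no segment meets the environment; /ezaikaguludaked/ is unchanged.
Rule 3 (final devoicing): /d/ is a voiced stop in word-final position, so it devoices to [t]. /ezaikaguludaked/ → ezaikaguludaket.

ezaikaguludaket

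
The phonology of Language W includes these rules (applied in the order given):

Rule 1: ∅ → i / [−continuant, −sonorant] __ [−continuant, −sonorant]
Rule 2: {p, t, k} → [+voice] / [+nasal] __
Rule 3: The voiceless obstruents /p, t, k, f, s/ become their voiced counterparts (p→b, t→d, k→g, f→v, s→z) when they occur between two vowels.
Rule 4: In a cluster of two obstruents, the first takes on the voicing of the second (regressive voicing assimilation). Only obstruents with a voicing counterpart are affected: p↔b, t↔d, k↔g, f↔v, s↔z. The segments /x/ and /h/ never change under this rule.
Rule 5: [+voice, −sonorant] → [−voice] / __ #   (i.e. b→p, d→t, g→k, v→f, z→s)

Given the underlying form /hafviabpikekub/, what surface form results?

havviabibigegup

Rule 1 (stop-cluster i-epenthesis): /b/ and /p/ form a stop–stop cluster, so [i] is inserted between them. /hafviabpikekub/ → hafviabipikekub.
Rule 2 (post-nasal voicing): no segment meets the environment; /hafviabipikekub/ is unchanged.
Rule 3 (intervocalic voicing): /p/ is a voiceless obstruent between vowels /i/ and /i/, so it voices to [b]. /k/ is a voiceless obstruent between vowels /i/ and /e/, so it voices to [g]. /k/ is a voiceless obstruent between vowels /e/ and /u/, so it voices to [g]. /hafviabipikekub/ → hafviabibigegub.
Rule 4 (regressive voicing assimilation): /f/ precedes the voiced obstruent /v/, so it voices to [v] by assimilation. /hafviabibigegub/ → havviabibigegub.
Rule 5 (final devoicing): /b/ is a voiced obstruent in word-final position, so it devoices to [p]. /havviabibigegub/ → havviabibigegup.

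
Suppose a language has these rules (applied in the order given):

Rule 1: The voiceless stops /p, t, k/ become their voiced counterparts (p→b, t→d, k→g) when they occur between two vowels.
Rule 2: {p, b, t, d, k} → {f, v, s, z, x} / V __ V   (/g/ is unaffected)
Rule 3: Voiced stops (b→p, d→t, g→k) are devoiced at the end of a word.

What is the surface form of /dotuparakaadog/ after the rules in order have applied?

dozuvaragaazok

Rule 1 (intervocalic voicing): /t/ is a voiceless stop between vowels /o/ and /u/, so it voices to [d]. /p/ is a voiceless stop between vowels /u/ and /a/, so it voices to [b]. /k/ is a voiceless stop between vowels /a/ and /a/, so it voices to [g]. /dotuparakaadog/ → dodubaragaadog.
Rule 2 (intervocalic spirantization): /d/ is a stop between vowels /o/ and /u/, so it spirantizes to the fricative [z]. /b/ is a stop between vowels /u/ and /a/, so it spirantizes to the fricative [v]. /d/ is a stop between vowels /a/ and /o/, so it spirantizes to the fricative [z]. /dodubaragaadog/ → dozuvaragaazog.
Rule 3 (final devoicing): /g/ is a voiced stop in word-final position, so it devoices to [k]. /dozuvaragaazog/ → dozuvaragaazok.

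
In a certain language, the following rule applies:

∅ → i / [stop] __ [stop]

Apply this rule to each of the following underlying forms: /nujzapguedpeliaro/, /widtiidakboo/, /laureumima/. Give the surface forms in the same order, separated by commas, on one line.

/nujzapguedpeliaro/: /p/ and /g/ form a stop–stop cluster, so [i] is inserted between them. /d/ and /p/ form a stop–stop cluster, so [i] is inserted between them. → [nujzapiguedipeliaro].
/widtiidakboo/: /d/ and /t/ form a stop–stop cluster, so [i] is inserted between them. /k/ and /b/ form a stop–stop cluster, so [i] is inserted between them. → [widitiidakiboo].
/laureumima/: the rule's environment is not met; surfaces unchanged as [laureumima].

nujzapiguedipeliaro, widitiidakiboo, laureumima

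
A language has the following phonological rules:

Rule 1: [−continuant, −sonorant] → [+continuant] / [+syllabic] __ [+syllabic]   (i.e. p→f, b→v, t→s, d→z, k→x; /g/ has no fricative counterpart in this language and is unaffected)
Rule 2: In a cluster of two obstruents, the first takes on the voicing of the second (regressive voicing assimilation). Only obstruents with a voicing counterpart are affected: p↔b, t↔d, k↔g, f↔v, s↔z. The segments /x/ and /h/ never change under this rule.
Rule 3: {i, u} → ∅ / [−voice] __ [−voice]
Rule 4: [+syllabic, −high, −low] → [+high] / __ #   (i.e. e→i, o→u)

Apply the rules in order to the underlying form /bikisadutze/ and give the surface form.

Rule 1 (intervocalic spirantization): /k/ is a stop between vowels /i/ and /i/, so it spirantizes to the fricative [x]. /d/ is a stop between vowels /a/ and /u/, so it spirantizes to the fricative [z]. /bikisadutze/ → bixisazutze.
Rule 2 (regressive voicing assimilation): /t/ precedes the voiced obstruent /z/, so it voices to [d] by assimilation. /bixisazutze/ → bixisazudze.
Rule 3 (high vowel syncope): /i/ is a high vowel flanked by voiceless consonants /x/ and /s/, so it deletes. /bixisazudze/ → bixsazudze.
Rule 4 (final vowel raising): /e/ is a mid vowel in word-final position, so it raises to [i]. /bixsazudze/ → bixsazudzi.

bixsazudzi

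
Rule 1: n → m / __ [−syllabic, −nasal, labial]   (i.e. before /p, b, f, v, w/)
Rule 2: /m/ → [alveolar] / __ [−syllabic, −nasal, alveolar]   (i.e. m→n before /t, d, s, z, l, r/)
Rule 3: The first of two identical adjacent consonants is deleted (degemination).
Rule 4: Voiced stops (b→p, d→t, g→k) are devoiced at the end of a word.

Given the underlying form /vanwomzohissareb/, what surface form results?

Rule 1 (nasal place assimilation): /n/ precedes the labial consonant /w/, so it assimilates in place to [m]. /vanwomzohissareb/ → vamwomzohissareb.
Rule 2 (nasal place assimilation): /m/ precedes the alveolar consonant /z/, so it assimilates in place to [n]. /vamwomzohissareb/ → vamwonzohissareb.
Rule 3 (degemination): /ss/ is a geminate; the first /s/ deletes. /vamwonzohissareb/ → vamwonzohisareb.
Rule 4 (final devoicing): /b/ is a voiced stop in word-final position, so it devoices to [p]. /vamwonzohisareb/ → vamwonzohisarep.

vamwonzohisarep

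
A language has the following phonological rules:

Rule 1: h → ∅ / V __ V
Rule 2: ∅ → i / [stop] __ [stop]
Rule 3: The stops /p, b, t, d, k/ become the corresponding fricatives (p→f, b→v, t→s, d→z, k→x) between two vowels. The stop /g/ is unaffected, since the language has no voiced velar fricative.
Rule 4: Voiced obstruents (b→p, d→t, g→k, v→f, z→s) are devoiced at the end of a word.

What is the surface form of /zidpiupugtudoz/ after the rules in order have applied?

zizifiufugisuzos

Rule 1 (intervocalic h-deletion): no segment meets the environment; /zidpiupugtudoz/ is unchanged.
Rule 2 (stop-cluster i-epenthesis): /d/ and /p/ form a stop–stop cluster, so [i] is inserted between them. /g/ and /t/ form a stop–stop cluster, so [i] is inserted between them. /zidpiupugtudoz/ → zidipiupugitudoz.
Rule 3 (intervocalic spirantization): /d/ is a stop between vowels /i/ and /i/, so it spirantizes to the fricative [z]. /p/ is a stop between vowels /i/ and /i/, so it spirantizes to the fricative [f]. /p/ is a stop between vowels /u/ and /u/, so it spirantizes to the fricative [f]. /t/ is a stop between vowels /i/ and /u/, so it spirantizes to the fricative [s]. /d/ is a stop between vowels /u/ and /o/, so it spirantizes to the fricative [z]. /zidipiupugitudoz/ → zizifiufugisuzoz.
Rule 4 (final devoicing): /z/ is a voiced obstruent in word-final position, so it devoices to [s]. /zizifiufugisuzoz/ → zizifiufugisuzos.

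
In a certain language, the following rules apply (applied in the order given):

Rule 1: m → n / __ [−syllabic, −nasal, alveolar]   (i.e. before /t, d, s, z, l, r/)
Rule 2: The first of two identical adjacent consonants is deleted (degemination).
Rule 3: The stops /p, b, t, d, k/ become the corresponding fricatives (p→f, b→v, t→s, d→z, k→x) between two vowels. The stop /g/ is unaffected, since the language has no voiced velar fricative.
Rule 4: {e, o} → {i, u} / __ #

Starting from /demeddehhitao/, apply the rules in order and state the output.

demezehisau

Rule 1 (nasal place assimilation): no segment meets the environment; /demeddehhitao/ is unchanged.
Rule 2 (degemination): /dd/ is a geminate; the first /d/ deletes. /hh/ is a geminate; the first /h/ deletes. /demeddehhitao/ → demedehitao.
Rule 3 (intervocalic spirantization): /d/ is a stop between vowels /e/ and /e/, so it spirantizes to the fricative [z]. /t/ is a stop between vowels /i/ and /a/, so it spirantizes to the fricative [s]. /demedehitao/ → demezehisao.
Rule 4 (final vowel raising): /o/ is a mid vowel in word-final position, so it raises to [u]. /demezehisao/ → demezehisau.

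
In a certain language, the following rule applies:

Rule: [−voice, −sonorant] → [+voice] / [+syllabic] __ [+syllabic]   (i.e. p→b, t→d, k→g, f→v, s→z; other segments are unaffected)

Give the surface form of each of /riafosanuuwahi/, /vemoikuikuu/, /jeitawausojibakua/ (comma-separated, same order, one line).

riavozanuuwahi, vemoiguiguu, jeidawauzojibagua

/riafosanuuwahi/: /f/ is a voiceless obstruent between vowels /a/ and /o/, so it voices to [v]. /s/ is a voiceless obstruent between vowels /o/ and /a/, so it voices to [z]. → [riavozanuuwahi].
/vemoikuikuu/: /k/ is a voiceless obstruent between vowels /i/ and /u/, so it voices to [g]. /k/ is a voiceless obstruent between vowels /i/ and /u/, so it voices to [g]. → [vemoiguiguu].
/jeitawausojibakua/: /t/ is a voiceless obstruent between vowels /i/ and /a/, so it voices to [d]. /s/ is a voiceless obstruent between vowels /u/ and /o/, so it voices to [z]. /k/ is a voiceless obstruent between vowels /a/ and /u/, so it voices to [g]. → [jeidawauzojibagua].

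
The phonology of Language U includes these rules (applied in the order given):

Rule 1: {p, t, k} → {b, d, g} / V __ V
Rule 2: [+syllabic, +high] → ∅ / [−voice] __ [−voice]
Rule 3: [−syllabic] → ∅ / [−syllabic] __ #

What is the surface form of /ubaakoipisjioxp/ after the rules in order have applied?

Rule 1 (intervocalic voicing): /k/ is a voiceless stop between vowels /a/ and /o/, so it voices to [g]. /p/ is a voiceless stop between vowels /i/ and /i/, so it voices to [b]. /ubaakoipisjioxp/ → ubaagoibisjioxp.
Rule 2 (high vowel syncope): no segment meets the environment; /ubaagoibisjioxp/ is unchanged.
Rule 3 (final cluster simplification): /p/ is the second consonant of a word-final cluster /xp/, so it deletes. /ubaagoibisjioxp/ → ubaagoibisjiox.

ubaagoibisjiox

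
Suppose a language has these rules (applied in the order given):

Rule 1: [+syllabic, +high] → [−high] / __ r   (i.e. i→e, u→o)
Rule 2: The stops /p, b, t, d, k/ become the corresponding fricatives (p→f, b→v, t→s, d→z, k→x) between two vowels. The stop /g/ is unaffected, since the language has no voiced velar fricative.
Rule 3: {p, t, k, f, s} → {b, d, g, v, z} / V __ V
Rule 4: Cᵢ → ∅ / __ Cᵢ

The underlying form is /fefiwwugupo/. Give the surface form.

feviwuguvo

Rule 1 (pre-rhotic lowering): no segment meets the environment; /fefiwwugupo/ is unchanged.
Rule 2 (intervocalic spirantization): /p/ is a stop between vowels /u/ and /o/, so it spirantizes to the fricative [f]. /fefiwwugupo/ → fefiwwugufo.
Rule 3 (intervocalic voicing): /f/ is a voiceless obstruent between vowels /e/ and /i/, so it voices to [v]. /f/ is a voiceless obstruent between vowels /u/ and /o/, so it voices to [v]. /fefiwwugufo/ → feviwwuguvo.
Rule 4 (degemination): /ww/ is a geminate; the first /w/ deletes. /feviwwuguvo/ → feviwuguvo.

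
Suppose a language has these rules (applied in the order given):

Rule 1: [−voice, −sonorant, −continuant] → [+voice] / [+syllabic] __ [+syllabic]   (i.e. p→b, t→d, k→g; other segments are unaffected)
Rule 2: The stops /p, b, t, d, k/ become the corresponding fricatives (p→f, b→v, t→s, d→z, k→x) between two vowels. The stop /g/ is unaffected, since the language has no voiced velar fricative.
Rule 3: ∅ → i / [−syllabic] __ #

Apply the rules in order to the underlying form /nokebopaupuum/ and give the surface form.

nogevovauvuumi

Rule 1 (intervocalic voicing): /k/ is a voiceless stop between vowels /o/ and /e/, so it voices to [g]. /p/ is a voiceless stop between vowels /o/ and /a/, so it voices to [b]. /p/ is a voiceless stop between vowels /u/ and /u/, so it voices to [b]. /nokebopaupuum/ → nogebobaubuum.
Rule 2 (intervocalic spirantization): /b/ is a stop between vowels /e/ and /o/, so it spirantizes to the fricative [v]. /b/ is a stop between vowels /o/ and /a/, so it spirantizes to the fricative [v]. /b/ is a stop between vowels /u/ and /u/, so it spirantizes to the fricative [v]. /nogebobaubuum/ → nogevovauvuum.
Rule 3 (final i-epenthesis): the form ends in the consonant /m/, so [i] is inserted word-finally. /nogevovauvuum/ → nogevovauvuumi.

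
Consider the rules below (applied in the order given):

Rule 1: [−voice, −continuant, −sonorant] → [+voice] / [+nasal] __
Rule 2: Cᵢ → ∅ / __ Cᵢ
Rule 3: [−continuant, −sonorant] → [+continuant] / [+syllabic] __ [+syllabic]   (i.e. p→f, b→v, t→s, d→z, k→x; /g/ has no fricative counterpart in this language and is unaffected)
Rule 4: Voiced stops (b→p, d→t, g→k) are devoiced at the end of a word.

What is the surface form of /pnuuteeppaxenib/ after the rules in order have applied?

Rule 1 (post-nasal voicing): no segment meets the environment; /pnuuteeppaxenib/ is unchanged.
Rule 2 (degemination): /pp/ is a geminate; the first /p/ deletes. /pnuuteeppaxenib/ → pnuuteepaxenib.
Rule 3 (intervocalic spirantization): /t/ is a stop between vowels /u/ and /e/, so it spirantizes to the fricative [s]. /p/ is a stop between vowels /e/ and /a/, so it spirantizes to the fricative [f]. /pnuuteepaxenib/ → pnuuseefaxenib.
Rule 4 (final devoicing): /b/ is a voiced stop in word-final position, so it devoices to [p]. /pnuuseefaxenib/ → pnuuseefaxenip.

pnuuseefaxenip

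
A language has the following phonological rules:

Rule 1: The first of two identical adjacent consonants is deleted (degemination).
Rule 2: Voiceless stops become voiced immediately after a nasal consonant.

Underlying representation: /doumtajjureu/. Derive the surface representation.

Rule 1 (degemination): /jj/ is a geminate; the first /j/ deletes. /doumtajjureu/ → doumtajureu.
Rule 2 (post-nasal voicing): /t/ is a voiceless stop immediately after the nasal /m/, so it voices to [d]. /doumtajureu/ → doumdajureu.

doumdajureu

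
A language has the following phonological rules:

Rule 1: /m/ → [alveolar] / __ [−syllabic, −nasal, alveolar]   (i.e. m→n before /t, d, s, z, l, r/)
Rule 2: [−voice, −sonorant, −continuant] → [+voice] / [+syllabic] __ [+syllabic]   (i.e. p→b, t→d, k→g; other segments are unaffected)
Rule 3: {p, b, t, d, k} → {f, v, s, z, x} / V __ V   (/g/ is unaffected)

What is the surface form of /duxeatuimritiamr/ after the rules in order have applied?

duxeazuinrizianr

Rule 1 (nasal place assimilation): /m/ precedes the alveolar consonant /r/, so it assimilates in place to [n]. /m/ precedes the alveolar consonant /r/, so it assimilates in place to [n]. /duxeatuimritiamr/ → duxeatuinritianr.
Rule 2 (intervocalic voicing): /t/ is a voiceless stop between vowels /a/ and /u/, so it voices to [d]. /t/ is a voiceless stop between vowels /i/ and /i/, so it voices to [d]. /duxeatuinritianr/ → duxeaduinridianr.
Rule 3 (intervocalic spirantization): /d/ is a stop between vowels /a/ and /u/, so it spirantizes to the fricative [z]. /d/ is a stop between vowels /i/ and /i/, so it spirantizes to the fricative [z]. /duxeaduinridianr/ → duxeazuinrizianr.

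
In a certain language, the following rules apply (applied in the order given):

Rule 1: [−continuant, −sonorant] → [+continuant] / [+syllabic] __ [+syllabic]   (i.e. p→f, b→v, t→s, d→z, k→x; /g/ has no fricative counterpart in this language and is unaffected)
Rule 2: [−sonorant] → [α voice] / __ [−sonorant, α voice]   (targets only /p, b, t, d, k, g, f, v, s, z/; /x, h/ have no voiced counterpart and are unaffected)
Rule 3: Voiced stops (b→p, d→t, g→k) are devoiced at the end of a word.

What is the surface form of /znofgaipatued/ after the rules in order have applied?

znovgaifasuet

Rule 1 (intervocalic spirantization): /p/ is a stop between vowels /i/ and /a/, so it spirantizes to the fricative [f]. /t/ is a stop between vowels /a/ and /u/, so it spirantizes to the fricative [s]. /znofgaipatued/ → znofgaifasued.
Rule 2 (regressive voicing assimilation): /f/ precedes the voiced obstruent /g/, so it voices to [v] by assimilation. /znofgaifasued/ → znovgaifasued.
Rule 3 (final devoicing): /d/ is a voiced stop in word-final position, so it devoices to [t]. /znovgaifasued/ → znovgaifasuet.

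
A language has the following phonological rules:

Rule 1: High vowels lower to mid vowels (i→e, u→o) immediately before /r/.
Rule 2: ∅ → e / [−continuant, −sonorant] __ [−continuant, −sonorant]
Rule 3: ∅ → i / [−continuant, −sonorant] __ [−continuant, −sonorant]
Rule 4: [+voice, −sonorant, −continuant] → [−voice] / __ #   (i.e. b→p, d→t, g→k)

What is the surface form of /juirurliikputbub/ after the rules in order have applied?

juerorliikeputebup

Rule 1 (pre-rhotic lowering): /i/ is a high vowel immediately before /r/, so it lowers to [e]. /u/ is a high vowel immediately before /r/, so it lowers to [o]. /juirurliikputbub/ → juerorliikputbub.
Rule 2 (stop-cluster e-epenthesis): /k/ and /p/ form a stop–stop cluster, so [e] is inserted between them. /t/ and /b/ form a stop–stop cluster, so [e] is inserted between them. /juerorliikputbub/ → juerorliikeputebub.
Rule 3 (stop-cluster i-epenthesis): no segment meets the environment; /juerorliikeputebub/ is unchanged.
Rule 4 (final devoicing): /b/ is a voiced stop in word-final position, so it devoices to [p]. /juerorliikeputebub/ → juerorliikeputebup.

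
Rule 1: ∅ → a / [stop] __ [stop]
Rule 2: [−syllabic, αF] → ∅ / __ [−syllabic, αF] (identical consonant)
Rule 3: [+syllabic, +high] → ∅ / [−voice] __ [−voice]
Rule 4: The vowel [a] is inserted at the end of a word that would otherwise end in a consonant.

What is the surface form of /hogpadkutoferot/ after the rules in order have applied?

hogapadaktoferota

Rule 1 (stop-cluster a-epenthesis): /g/ and /p/ form a stop–stop cluster, so [a] is inserted between them. /d/ and /k/ form a stop–stop cluster, so [a] is inserted between them. /hogpadkutoferot/ → hogapadakutoferot.
Rule 2 (degemination): no segment meets the environment; /hogapadakutoferot/ is unchanged.
Rule 3 (high vowel syncope): /u/ is a high vowel flanked by voiceless consonants /k/ and /t/, so it deletes. /hogapadakutoferot/ → hogapadaktoferot.
Rule 4 (final a-epenthesis): the form ends in the consonant /t/, so [a] is inserted word-finally. /hogapadaktoferot/ → hogapadaktoferota.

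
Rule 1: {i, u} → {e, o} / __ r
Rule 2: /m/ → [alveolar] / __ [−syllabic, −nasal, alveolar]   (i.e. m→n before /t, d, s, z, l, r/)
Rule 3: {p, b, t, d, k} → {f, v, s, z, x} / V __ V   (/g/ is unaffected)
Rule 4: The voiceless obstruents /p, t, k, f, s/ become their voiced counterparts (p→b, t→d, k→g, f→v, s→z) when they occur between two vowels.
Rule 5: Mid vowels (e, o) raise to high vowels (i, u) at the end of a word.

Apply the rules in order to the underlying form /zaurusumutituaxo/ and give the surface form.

Rule 1 (pre-rhotic lowering): /u/ is a high vowel immediately before /r/, so it lowers to [o]. /zaurusumutituaxo/ → zaorusumutituaxo.
Rule 2 (nasal place assimilation): no segment meets the environment; /zaorusumutituaxo/ is unchanged.
Rule 3 (intervocalic spirantization): /t/ is a stop between vowels /u/ and /i/, so it spirantizes to the fricative [s]. /t/ is a stop between vowels /i/ and /u/, so it spirantizes to the fricative [s]. /zaorusumutituaxo/ → zaorusumusisuaxo.
Rule 4 (intervocalic voicing): /s/ is a voiceless obstruent between vowels /u/ and /u/, so it voices to [z]. /s/ is a voiceless obstruent between vowels /u/ and /i/, so it voices to [z]. /s/ is a voiceless obstruent between vowels /i/ and /u/, so it voices to [z]. /zaorusumusisuaxo/ → zaoruzumuzizuaxo.
Rule 5 (final vowel raising): /o/ is a mid vowel in word-final position, so it raises to [u]. /zaoruzumuzizuaxo/ → zaoruzumuzizuaxu.

zaoruzumuzizuaxu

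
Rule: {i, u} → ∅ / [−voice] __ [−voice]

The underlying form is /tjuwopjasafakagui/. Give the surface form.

tjuwopjasafakagui

No segment of /tjuwopjasafakagui/ meets the structural description of the rule, so the form surfaces unchanged.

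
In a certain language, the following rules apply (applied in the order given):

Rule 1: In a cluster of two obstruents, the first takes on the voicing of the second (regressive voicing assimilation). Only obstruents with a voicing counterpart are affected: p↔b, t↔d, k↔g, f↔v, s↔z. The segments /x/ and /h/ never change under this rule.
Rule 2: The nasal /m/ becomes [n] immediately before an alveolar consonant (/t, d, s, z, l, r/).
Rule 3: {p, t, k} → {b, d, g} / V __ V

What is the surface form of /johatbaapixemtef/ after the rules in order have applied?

Rule 1 (regressive voicing assimilation): /t/ precedes the voiced obstruent /b/, so it voices to [d] by assimilation. /johatbaapixemtef/ → johadbaapixemtef.
Rule 2 (nasal place assimilation): /m/ precedes the alveolar consonant /t/, so it assimilates in place to [n]. /johadbaapixemtef/ → johadbaapixentef.
Rule 3 (intervocalic voicing): /p/ is a voiceless stop between vowels /a/ and /i/, so it voices to [b]. /johadbaapixentef/ → johadbaabixentef.

johadbaabixentef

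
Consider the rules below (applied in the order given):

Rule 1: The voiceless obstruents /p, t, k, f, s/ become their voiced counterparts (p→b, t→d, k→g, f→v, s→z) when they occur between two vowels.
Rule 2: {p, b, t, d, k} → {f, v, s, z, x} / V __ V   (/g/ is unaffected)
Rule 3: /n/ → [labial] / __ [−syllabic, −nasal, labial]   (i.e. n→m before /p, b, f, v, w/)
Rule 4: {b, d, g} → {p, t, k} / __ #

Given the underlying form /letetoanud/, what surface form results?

lezezoanut

Rule 1 (intervocalic voicing): /t/ is a voiceless obstruent between vowels /e/ and /e/, so it voices to [d]. /t/ is a voiceless obstruent between vowels /e/ and /o/, so it voices to [d]. /letetoanud/ → lededoanud.
Rule 2 (intervocalic spirantization): /d/ is a stop between vowels /e/ and /e/, so it spirantizes to the fricative [z]. /d/ is a stop between vowels /e/ and /o/, so it spirantizes to the fricative [z]. /lededoanud/ → lezezoanud.
Rule 3 (nasal place assimilation): no segment meets the environment; /lezezoanud/ is unchanged.
Rule 4 (final devoicing): /d/ is a voiced stop in word-final position, so it devoices to [t]. /lezezoanud/ → lezezoanut.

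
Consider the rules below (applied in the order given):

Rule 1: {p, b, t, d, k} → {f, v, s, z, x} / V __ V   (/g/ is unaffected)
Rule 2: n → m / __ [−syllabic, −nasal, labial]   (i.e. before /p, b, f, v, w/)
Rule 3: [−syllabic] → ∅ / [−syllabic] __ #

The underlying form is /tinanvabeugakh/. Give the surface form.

tinamvaveugak

Rule 1 (intervocalic spirantization): /b/ is a stop between vowels /a/ and /e/, so it spirantizes to the fricative [v]. /tinanvabeugakh/ → tinanvaveugakh.
Rule 2 (nasal place assimilation): /n/ precedes the labial consonant /v/, so it assimilates in place to [m]. /tinanvaveugakh/ → tinamvaveugakh.
Rule 3 (final cluster simplification): /h/ is the second consonant of a word-final cluster /kh/, so it deletes. /tinamvaveugakh/ → tinamvaveugak.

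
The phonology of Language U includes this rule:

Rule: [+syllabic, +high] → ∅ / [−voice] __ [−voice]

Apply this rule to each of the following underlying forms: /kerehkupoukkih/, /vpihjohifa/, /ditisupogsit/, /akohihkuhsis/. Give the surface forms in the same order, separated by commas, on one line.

/kerehkupoukkih/: /u/ is a high vowel flanked by voiceless consonants /k/ and /p/, so it deletes. /i/ is a high vowel flanked by voiceless consonants /k/ and /h/, so it deletes. → [kerehkpoukkh].
/vpihjohifa/: /i/ is a high vowel flanked by voiceless consonants /p/ and /h/, so it deletes. /i/ is a high vowel flanked by voiceless consonants /h/ and /f/, so it deletes. → [vphjohfa].
/ditisupogsit/: /i/ is a high vowel flanked by voiceless consonants /t/ and /s/, so it deletes. /u/ is a high vowel flanked by voiceless consonants /s/ and /p/, so it deletes. /i/ is a high vowel flanked by voiceless consonants /s/ and /t/, so it deletes. → [ditspogst].
/akohihkuhsis/: /i/ is a high vowel flanked by voiceless consonants /h/ and /h/, so it deletes. /u/ is a high vowel flanked by voiceless consonants /k/ and /h/, so it deletes. /i/ is a high vowel flanked by voiceless consonants /s/ and /s/, so it deletes. → [akohhkhss].

kerehkpoukkh, vphjohfa, ditspogst, akohhkhss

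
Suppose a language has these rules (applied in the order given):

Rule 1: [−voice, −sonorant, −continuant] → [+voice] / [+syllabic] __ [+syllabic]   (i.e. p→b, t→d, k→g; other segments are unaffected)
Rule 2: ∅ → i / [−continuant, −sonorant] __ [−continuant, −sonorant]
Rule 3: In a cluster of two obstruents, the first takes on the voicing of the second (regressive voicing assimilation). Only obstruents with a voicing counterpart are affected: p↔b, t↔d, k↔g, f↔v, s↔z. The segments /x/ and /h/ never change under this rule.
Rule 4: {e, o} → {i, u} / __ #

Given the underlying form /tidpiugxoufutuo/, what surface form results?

tidipiukxoufuduu

Rule 1 (intervocalic voicing): /t/ is a voiceless stop between vowels /u/ and /u/, so it voices to [d]. /tidpiugxoufutuo/ → tidpiugxoufuduo.
Rule 2 (stop-cluster i-epenthesis): /d/ and /p/ form a stop–stop cluster, so [i] is inserted between them. /tidpiugxoufuduo/ → tidipiugxoufuduo.
Rule 3 (regressive voicing assimilation): /g/ precedes the voiceless obstruent /x/, so it devoices to [k] by assimilation. /tidipiugxoufuduo/ → tidipiukxoufuduo.
Rule 4 (final vowel raising): /o/ is a mid vowel in word-final position, so it raises to [u]. /tidipiukxoufuduo/ → tidipiukxoufuduu.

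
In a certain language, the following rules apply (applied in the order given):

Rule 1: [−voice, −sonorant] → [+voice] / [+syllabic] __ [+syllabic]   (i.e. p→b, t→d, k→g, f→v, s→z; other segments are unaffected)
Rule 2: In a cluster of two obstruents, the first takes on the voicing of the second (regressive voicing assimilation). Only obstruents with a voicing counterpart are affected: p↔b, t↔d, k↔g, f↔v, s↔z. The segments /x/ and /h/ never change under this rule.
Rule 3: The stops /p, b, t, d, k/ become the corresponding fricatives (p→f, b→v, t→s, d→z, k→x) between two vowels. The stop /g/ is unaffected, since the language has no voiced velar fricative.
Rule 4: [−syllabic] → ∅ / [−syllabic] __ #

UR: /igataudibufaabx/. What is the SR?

Rule 1 (intervocalic voicing): /t/ is a voiceless obstruent between vowels /a/ and /a/, so it voices to [d]. /f/ is a voiceless obstruent between vowels /u/ and /a/, so it voices to [v]. /igataudibufaabx/ → igadaudibuvaabx.
Rule 2 (regressive voicing assimilation): /b/ precedes the voiceless obstruent /x/, so it devoices to [p] by assimilation. /igadaudibuvaabx/ → igadaudibuvaapx.
Rule 3 (intervocalic spirantization): /d/ is a stop between vowels /a/ and /a/, so it spirantizes to the fricative [z]. /d/ is a stop between vowels /u/ and /i/, so it spirantizes to the fricative [z]. /b/ is a stop between vowels /i/ and /u/, so it spirantizes to the fricative [v]. /igadaudibuvaapx/ → igazauzivuvaapx.
Rule 4 (final cluster simplification): /x/ is the second consonant of a word-final cluster /px/, so it deletes. /igazauzivuvaapx/ → igazauzivuvaap.

igazauzivuvaap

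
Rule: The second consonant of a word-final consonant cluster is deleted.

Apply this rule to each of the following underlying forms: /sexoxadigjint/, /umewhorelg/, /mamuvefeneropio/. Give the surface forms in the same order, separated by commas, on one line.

/sexoxadigjint/: /t/ is the second consonant of a word-final cluster /nt/, so it deletes. → [sexoxadigjin].
/umewhorelg/: /g/ is the second consonant of a word-final cluster /lg/, so it deletes. → [umewhorel].
/mamuvefeneropio/: the rule's environment is not met; surfaces unchanged as [mamuvefeneropio].

sexoxadigjin, umewhorel, mamuvefeneropio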